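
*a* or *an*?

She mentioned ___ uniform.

a

The indefinite article is chosen by the initial *sound* of the following word, not its spelling.
*uniform* begins with the sound /juː/ (u pronounced /juː/) — a consonant sound.
So the article is *a*: She mentioned a uniform.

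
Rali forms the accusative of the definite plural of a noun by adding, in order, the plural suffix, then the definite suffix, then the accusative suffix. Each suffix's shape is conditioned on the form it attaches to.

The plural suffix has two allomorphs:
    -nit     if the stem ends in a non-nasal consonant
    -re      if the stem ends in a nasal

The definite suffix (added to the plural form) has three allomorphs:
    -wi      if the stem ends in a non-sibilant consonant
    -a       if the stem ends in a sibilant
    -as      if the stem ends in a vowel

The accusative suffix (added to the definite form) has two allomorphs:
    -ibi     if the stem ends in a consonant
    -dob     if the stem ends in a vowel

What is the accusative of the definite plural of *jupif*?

*jupif* — final consonant /f/ (non-nasal) → -nit → *jupifnit*.
The plural form *jupifnit* — final sound /t/ (a non-sibilant consonant) → -wi → *jupifnitwi*.
Since the final sound of the definite form *jupifnitwi* is /i/ (a vowel), it takes -dob, giving *jupifnitwidob*.

jupifnitwidob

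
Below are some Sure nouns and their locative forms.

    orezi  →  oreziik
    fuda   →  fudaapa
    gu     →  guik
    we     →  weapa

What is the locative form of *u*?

Looking at the last vowel of each stem: -ik when the last vowel of the stem is a high vowel (*orezi*, *gu*); -apa when the last vowel of the stem is a non-high vowel (*fuda*, *we*).
The last vowel of *u* is /u/, which is a high vowel, so the suffix is -ik, giving *uik*.

uik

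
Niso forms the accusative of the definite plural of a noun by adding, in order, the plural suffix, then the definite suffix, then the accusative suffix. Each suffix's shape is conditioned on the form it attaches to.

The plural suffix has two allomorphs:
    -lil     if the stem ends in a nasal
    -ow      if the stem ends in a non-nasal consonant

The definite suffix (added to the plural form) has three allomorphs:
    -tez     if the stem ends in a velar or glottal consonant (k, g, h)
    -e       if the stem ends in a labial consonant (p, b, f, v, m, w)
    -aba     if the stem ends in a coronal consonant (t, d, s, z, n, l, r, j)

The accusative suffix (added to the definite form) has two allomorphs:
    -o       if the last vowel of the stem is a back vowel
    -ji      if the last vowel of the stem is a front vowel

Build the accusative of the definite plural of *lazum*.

lazumlilabao

Since the final consonant of *lazum* is /m/ (a nasal), it takes -lil, giving *lazumlil*.
The final consonant of the plural form *lazumlil* is /l/, which is coronal, so the definite suffix is -aba, giving *lazumlilaba*.
The last vowel of the definite form *lazumlilaba* is /a/, which is a back vowel, so the accusative suffix is -o, giving *lazumlilabao*.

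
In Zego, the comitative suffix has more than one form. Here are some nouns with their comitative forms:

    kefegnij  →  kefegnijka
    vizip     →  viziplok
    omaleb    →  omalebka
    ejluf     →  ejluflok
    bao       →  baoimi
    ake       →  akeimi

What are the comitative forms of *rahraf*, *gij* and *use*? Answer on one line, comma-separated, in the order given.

rahraflok, gijka, useimi

The suffix is conditioned by the final sound: -lok when the stem ends in a voiceless consonant (*vizip*, *ejluf*); -ka when the stem ends in a voiced consonant (*kefegnij*, *omaleb*); -imi when the stem ends in a vowel (*bao*, *ake*).
The final sound of *rahraf* is /f/, which is a voiceless consonant, so the suffix is -lok, giving *rahraflok*.
The final sound of *gij* is /j/, which is a voiced consonant, so the suffix is -ka, giving *gijka*.
*use*: final sound = /e/, a vowel → -imi → *useimi*.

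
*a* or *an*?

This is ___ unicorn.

a

The indefinite article is chosen by the initial *sound* of the following word, not its spelling.
*unicorn* begins with the sound /juː/ (u pronounced /juː/) — a consonant sound.
So the article is *a*: This is a unicorn.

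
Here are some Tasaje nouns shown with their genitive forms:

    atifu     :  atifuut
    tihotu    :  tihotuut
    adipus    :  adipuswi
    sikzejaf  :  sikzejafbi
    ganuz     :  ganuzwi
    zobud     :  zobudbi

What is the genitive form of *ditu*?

dituut

The suffix is conditioned by the final sound: -wi when the stem ends in a sibilant (*adipus*, *ganuz*); -bi when the stem ends in a non-sibilant consonant (*sikzejaf*, *zobud*); -ut when the stem ends in a vowel (*atifu*, *tihotu*).
Since the final sound of *ditu* is /u/ (a vowel), it takes -ut, giving *dituut*.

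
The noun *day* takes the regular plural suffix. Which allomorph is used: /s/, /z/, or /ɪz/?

/z/

The stem *day* ends in a voiced non-sibilant sound.
The plural suffix surfaces as /ɪz/ after sibilants, /s/ after other voiceless consonants, and /z/ after other voiced sounds.
So the plural -s on *day* is pronounced /z/.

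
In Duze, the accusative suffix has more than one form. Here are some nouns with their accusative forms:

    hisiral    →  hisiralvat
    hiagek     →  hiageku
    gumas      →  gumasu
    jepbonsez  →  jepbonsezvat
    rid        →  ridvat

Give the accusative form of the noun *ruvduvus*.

ruvduvusu

The suffix is conditioned by the final consonant: -u when the stem ends in a voiceless consonant (*hiagek*, *gumas*); -vat when the stem ends in a voiced consonant (*hisiral*, *jepbonsez*, *rid*).
The final consonant of *ruvduvus* is /s/, which is voiceless, so the suffix is -u, giving *ruvduvusu*.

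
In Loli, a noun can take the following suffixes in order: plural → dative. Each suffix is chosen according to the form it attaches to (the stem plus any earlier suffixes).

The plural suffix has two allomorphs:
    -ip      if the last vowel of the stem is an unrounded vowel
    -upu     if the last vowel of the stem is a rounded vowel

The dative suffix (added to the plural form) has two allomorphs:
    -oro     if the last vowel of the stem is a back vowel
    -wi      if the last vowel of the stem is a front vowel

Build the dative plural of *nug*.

*nug* — last vowel /u/ (a rounded vowel) → -upu → *nugupu*.
The plural form *nugupu* — last vowel /u/ (a back vowel) → -oro → *nugupuoro*.

nugupuoro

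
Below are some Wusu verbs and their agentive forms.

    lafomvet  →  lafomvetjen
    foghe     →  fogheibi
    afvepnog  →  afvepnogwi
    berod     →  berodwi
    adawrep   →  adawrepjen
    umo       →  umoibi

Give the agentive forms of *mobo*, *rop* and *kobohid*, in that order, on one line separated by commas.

The suffix is conditioned by the final sound: -jen when the stem ends in a voiceless consonant (*lafomvet*, *adawrep*); -wi when the stem ends in a voiced consonant (*afvepnog*, *berod*); -ibi when the stem ends in a vowel (*foghe*, *umo*).
Since the final sound of *mobo* is /o/ (a vowel), it takes -ibi, giving *moboibi*.
*rop*: final sound = /p/, a voiceless consonant → -jen → *ropjen*.
*kobohid*: final sound = /d/, a voiced consonant → -wi → *kobohidwi*.

moboibi, ropjen, kobohidwi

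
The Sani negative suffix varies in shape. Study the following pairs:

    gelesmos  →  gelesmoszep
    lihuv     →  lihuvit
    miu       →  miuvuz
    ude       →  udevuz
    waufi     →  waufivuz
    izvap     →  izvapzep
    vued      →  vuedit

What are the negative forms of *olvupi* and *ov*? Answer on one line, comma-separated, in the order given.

The alternation tracks the final sound of the stem — -zep when the stem ends in a voiceless consonant (*gelesmos*, *izvap*); -it when the stem ends in a voiced consonant (*lihuv*, *vued*); -vuz when the stem ends in a vowel (*miu*, *ude*, *waufi*).
*olvupi* — final sound /i/ (a vowel) → -vuz → *olvupivuz*.
Since the final sound of *ov* is /v/ (a voiced consonant), it takes -it, giving *ovit*.

olvupivuz, ovit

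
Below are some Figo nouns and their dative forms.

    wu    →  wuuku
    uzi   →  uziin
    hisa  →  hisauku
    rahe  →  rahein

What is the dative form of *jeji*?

jejiin

The alternation tracks the last vowel of the stem — -in when the last vowel of the stem is a front vowel (*uzi*, *rahe*); -uku when the last vowel of the stem is a back vowel (*wu*, *hisa*).
*jeji*: last vowel = /i/, a front vowel → -in → *jejiin*.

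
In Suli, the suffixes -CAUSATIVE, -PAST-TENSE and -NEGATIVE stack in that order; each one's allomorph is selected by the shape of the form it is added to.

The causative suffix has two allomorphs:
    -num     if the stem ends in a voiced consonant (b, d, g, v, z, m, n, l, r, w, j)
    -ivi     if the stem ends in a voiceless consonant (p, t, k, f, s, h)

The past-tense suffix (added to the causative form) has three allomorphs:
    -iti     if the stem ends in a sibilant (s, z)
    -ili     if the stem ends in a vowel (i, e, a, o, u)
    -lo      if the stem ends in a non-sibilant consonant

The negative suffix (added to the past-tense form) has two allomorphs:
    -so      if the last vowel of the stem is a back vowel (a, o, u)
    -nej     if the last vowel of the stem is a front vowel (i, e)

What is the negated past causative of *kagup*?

The final consonant of *kagup* is /p/, which is voiceless, so the causative suffix is -ivi, giving *kagupivi*.
Since the final sound of the causative form *kagupivi* is /i/ (a vowel), it takes -ili, giving *kagupiviili*.
The last vowel of the past-tense form *kagupiviili* is /i/, which is a front vowel, so the negative suffix is -nej, giving *kagupiviilinej*.

kagupiviilinej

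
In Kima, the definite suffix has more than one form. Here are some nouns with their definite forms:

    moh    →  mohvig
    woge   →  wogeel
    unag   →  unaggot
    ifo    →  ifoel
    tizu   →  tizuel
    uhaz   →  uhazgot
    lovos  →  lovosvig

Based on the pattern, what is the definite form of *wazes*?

wazesvig

Looking at the final sound of each stem: -vig when the stem ends in a voiceless consonant (*moh*, *lovos*); -got when the stem ends in a voiced consonant (*unag*, *uhaz*); -el when the stem ends in a vowel (*woge*, *ifo*, *tizu*).
Since the final sound of *wazes* is /s/ (a voiceless consonant), it takes -vig, giving *wazesvig*.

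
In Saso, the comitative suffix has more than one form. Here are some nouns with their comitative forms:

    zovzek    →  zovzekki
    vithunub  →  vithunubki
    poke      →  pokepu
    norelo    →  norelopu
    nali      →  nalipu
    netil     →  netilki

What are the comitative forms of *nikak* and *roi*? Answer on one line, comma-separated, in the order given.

The suffix is conditioned by the final sound: -ki when the stem ends in a consonant (*zovzek*, *vithunub*, *netil*); -pu when the stem ends in a vowel (*poke*, *norelo*, *nali*).
*nikak* — final sound /k/ (a consonant) → -ki → *nikakki*.
*roi*: final sound = /i/, a vowel → -pu → *roipu*.

nikakki, roipu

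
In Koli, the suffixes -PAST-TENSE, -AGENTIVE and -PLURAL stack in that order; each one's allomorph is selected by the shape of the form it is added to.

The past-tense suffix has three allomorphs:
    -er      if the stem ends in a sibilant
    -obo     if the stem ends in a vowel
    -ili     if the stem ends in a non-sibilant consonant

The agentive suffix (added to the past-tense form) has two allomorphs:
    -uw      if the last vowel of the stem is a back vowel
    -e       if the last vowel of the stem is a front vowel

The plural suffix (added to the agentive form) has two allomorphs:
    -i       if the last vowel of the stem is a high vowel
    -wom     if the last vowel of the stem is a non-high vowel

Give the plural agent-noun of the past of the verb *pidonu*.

pidonuobouwi

*pidonu* — final sound /u/ (a vowel) → -obo → *pidonuobo*.
The past-tense form *pidonuobo*: last vowel = /o/, a back vowel → -uw → *pidonuobouw*.
The agentive form *pidonuobouw*: last vowel = /u/, a high vowel → -i → *pidonuobouwi*.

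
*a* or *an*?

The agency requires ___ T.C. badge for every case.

a

The indefinite article is chosen by the initial *sound* of the following word, not its spelling.
The initialism *T.C.* is read letter by letter; the first letter, T, is pronounced /tiː/, which begins with a consonant sound.
So the article is *a*: The agency requires a T.C. badge for every case.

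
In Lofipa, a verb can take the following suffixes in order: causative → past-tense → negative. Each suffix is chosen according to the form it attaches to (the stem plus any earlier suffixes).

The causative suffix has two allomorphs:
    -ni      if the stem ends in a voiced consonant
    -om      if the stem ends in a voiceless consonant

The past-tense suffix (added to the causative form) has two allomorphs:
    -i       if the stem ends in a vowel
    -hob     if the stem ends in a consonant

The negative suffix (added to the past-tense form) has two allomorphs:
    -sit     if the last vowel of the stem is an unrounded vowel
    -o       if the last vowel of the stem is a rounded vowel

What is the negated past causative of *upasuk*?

The final consonant of *upasuk* is /k/, which is voiceless, so the causative suffix is -om, giving *upasukom*.
Since the final sound of the causative form *upasukom* is /m/ (a consonant), it takes -hob, giving *upasukomhob*.
The past-tense form *upasukomhob*: last vowel = /o/, a rounded vowel → -o → *upasukomhobo*.

upasukomhobo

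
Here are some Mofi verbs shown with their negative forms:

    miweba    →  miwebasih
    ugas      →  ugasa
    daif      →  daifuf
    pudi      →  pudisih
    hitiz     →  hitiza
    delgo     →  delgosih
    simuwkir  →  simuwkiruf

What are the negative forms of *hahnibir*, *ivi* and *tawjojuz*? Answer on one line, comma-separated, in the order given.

hahnibiruf, ivisih, tawjojuza

The pattern is sibilance of the final sound: -a when the stem ends in a sibilant (*ugas*, *hitiz*); -uf when the stem ends in a non-sibilant consonant (*daif*, *simuwkir*); -sih when the stem ends in a vowel (*miweba*, *pudi*, *delgo*).
*hahnibir*: final sound = /r/, a non-sibilant consonant → -uf → *hahnibiruf*.
The final sound of *ivi* is /i/, which is a vowel, so the suffix is -sih, giving *ivisih*.
*tawjojuz*: final sound = /z/, a sibilant → -a → *tawjojuza*.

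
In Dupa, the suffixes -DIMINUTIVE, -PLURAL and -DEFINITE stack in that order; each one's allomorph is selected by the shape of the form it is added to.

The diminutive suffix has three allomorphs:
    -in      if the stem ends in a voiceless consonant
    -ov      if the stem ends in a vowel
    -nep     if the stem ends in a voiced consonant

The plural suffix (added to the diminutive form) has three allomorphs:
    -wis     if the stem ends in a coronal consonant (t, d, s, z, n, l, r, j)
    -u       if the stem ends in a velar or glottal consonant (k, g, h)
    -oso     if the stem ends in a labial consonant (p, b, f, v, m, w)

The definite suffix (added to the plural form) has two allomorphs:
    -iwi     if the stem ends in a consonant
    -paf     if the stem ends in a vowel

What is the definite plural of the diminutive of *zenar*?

zenarneposopaf

*zenar*: final sound = /r/, a voiced consonant → -nep → *zenarnep*.
Since the final consonant of the diminutive form *zenarnep* is /p/ (labial), it takes -oso, giving *zenarneposo*.
The plural form *zenarneposo*: final sound = /o/, a vowel → -paf → *zenarneposopaf*.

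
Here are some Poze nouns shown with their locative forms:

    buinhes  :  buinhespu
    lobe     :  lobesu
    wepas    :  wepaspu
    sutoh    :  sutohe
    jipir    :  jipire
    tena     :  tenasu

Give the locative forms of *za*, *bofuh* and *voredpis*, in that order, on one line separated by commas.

The pattern is sibilance of the final sound: -pu when the stem ends in a sibilant (*buinhes*, *wepas*); -e when the stem ends in a non-sibilant consonant (*sutoh*, *jipir*); -su when the stem ends in a vowel (*lobe*, *tena*).
The final sound of *za* is /a/, which is a vowel, so the suffix is -su, giving *zasu*.
Since the final sound of *bofuh* is /h/ (a non-sibilant consonant), it takes -e, giving *bofuhe*.
Since the final sound of *voredpis* is /s/ (a sibilant), it takes -pu, giving *voredpispu*.

zasu, bofuhe, voredpispu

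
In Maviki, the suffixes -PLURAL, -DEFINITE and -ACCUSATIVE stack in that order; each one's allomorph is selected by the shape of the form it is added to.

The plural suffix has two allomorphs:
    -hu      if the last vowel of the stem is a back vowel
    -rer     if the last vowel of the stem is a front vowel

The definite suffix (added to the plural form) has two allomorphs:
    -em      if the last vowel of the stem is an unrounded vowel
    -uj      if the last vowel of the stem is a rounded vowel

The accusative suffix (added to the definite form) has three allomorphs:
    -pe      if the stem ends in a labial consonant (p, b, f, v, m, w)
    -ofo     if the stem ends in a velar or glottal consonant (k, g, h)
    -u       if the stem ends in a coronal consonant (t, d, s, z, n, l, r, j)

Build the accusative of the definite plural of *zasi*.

zasirerempe

*zasi* — last vowel /i/ (a front vowel) → -rer → *zasirer*.
Since the last vowel of the plural form *zasirer* is /e/ (an unrounded vowel), it takes -em, giving *zasirerem*.
Since the final consonant of the definite form *zasirerem* is /m/ (labial), it takes -pe, giving *zasirerempe*.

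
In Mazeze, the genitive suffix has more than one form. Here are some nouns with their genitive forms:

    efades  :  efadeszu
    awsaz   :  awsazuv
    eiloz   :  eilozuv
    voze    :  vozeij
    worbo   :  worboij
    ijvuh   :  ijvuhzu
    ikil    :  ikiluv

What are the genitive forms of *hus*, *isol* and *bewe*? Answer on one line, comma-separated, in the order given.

huszu, isoluv, beweij

Looking at the final sound of each stem: -zu when the stem ends in a voiceless consonant (*efades*, *ijvuh*); -uv when the stem ends in a voiced consonant (*awsaz*, *eiloz*, *ikil*); -ij when the stem ends in a vowel (*voze*, *worbo*).
*hus*: final sound = /s/, a voiceless consonant → -zu → *huszu*.
Since the final sound of *isol* is /l/ (a voiced consonant), it takes -uv, giving *isoluv*.
*bewe* — final sound /e/ (a vowel) → -ij → *beweij*.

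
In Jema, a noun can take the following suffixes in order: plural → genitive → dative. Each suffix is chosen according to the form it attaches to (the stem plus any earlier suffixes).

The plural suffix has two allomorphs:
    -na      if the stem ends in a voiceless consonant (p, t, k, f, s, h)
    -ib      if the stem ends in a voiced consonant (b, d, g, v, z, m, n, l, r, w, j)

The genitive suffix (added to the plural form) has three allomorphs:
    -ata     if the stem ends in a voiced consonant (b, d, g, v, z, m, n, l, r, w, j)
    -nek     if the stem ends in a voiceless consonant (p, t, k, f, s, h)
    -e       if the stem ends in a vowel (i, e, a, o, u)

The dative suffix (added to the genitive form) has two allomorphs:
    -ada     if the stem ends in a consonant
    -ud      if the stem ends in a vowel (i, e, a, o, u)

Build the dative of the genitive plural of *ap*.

The final consonant of *ap* is /p/, which is voiceless, so the plural suffix is -na, giving *apna*.
The plural form *apna*: final sound = /a/, a vowel → -e → *apnae*.
The genitive form *apnae* — final sound /e/ (a vowel) → -ud → *apnaeud*.

apnaeud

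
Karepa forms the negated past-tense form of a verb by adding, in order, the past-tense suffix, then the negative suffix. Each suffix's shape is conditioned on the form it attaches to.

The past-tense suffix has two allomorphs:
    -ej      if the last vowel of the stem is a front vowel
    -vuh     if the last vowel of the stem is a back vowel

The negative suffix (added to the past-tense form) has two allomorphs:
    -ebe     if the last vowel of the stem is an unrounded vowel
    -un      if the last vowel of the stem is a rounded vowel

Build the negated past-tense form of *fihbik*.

fihbikejebe

The last vowel of *fihbik* is /i/, which is a front vowel, so the past-tense suffix is -ej, giving *fihbikej*.
The past-tense form *fihbikej*: last vowel = /e/, an unrounded vowel → -ebe → *fihbikejebe*.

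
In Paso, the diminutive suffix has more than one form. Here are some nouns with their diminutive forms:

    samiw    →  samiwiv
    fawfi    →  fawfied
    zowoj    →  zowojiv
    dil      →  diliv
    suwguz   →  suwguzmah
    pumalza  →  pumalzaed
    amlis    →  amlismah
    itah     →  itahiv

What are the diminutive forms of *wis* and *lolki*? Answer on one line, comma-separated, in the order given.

The alternation tracks the final sound of the stem — -mah when the stem ends in a sibilant (*suwguz*, *amlis*); -iv when the stem ends in a non-sibilant consonant (*samiw*, *zowoj*, *dil*, *itah*); -ed when the stem ends in a vowel (*fawfi*, *pumalza*).
The final sound of *wis* is /s/, which is a sibilant, so the suffix is -mah, giving *wismah*.
*lolki*: final sound = /i/, a vowel → -ed → *lolkied*.

wismah, lolkied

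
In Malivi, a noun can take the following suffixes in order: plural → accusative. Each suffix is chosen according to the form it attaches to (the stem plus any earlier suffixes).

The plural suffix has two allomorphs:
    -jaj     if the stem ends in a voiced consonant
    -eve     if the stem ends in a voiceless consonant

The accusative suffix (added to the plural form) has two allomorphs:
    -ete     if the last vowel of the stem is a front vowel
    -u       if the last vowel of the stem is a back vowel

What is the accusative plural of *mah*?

*mah*: final consonant = /h/, voiceless → -eve → *maheve*.
The plural form *maheve* — last vowel /e/ (a front vowel) → -ete → *maheveete*.

maheveete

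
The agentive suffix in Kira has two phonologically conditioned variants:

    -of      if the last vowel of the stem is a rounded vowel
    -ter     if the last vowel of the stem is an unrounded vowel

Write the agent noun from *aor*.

The last vowel of *aor* is /o/, which is a rounded vowel, so the suffix is -of, giving *aorof*.

aorof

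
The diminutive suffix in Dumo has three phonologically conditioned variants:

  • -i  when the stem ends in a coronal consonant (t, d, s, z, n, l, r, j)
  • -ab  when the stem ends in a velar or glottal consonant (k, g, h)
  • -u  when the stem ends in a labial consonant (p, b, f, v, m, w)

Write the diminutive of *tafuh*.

*tafuh* — final consonant /h/ (velar/glottal) → -ab → *tafuhab*.

tafuhab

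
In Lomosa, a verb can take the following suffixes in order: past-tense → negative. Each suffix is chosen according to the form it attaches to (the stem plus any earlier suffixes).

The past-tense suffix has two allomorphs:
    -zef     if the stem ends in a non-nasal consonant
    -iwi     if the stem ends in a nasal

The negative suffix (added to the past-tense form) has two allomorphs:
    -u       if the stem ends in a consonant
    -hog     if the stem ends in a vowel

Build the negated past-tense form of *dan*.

daniwihog

The final consonant of *dan* is /n/, which is a nasal, so the past-tense suffix is -iwi, giving *daniwi*.
The past-tense form *daniwi*: final sound = /i/, a vowel → -hog → *daniwihog*.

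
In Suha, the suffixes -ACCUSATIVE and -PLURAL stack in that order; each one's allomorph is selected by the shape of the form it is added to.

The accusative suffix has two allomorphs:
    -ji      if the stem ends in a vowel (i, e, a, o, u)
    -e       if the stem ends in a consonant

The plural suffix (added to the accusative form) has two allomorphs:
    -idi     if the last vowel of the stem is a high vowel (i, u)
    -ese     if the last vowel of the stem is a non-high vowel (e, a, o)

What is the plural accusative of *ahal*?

*ahal* — final sound /l/ (a consonant) → -e → *ahale*.
The accusative form *ahale*: last vowel = /e/, a non-high vowel → -ese → *ahaleese*.

ahaleese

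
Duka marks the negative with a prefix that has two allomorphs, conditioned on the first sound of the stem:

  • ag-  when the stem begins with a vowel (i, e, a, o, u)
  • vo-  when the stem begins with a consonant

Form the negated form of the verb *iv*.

agiv

The first sound of *iv* is /i/, which is a vowel, so the prefix is ag-, giving *agiv*.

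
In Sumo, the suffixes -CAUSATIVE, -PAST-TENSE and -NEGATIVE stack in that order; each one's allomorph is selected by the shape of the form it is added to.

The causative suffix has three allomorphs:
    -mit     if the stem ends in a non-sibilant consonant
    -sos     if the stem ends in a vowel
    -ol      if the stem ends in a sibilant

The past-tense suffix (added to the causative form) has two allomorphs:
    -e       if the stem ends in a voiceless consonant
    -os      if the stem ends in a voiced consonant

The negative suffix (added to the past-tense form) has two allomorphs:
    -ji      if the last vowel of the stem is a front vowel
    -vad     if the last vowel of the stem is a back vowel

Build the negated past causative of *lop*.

lopmiteji

*lop*: final sound = /p/, a non-sibilant consonant → -mit → *lopmit*.
The causative form *lopmit* — final consonant /t/ (voiceless) → -e → *lopmite*.
Since the last vowel of the past-tense form *lopmite* is /e/ (a front vowel), it takes -ji, giving *lopmiteji*.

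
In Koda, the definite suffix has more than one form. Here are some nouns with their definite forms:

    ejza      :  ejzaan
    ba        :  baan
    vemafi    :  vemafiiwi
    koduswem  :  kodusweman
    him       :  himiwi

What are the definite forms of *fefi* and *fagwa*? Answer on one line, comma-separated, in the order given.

fefiiwi, fagwaan

The pattern is height harmony: -iwi when the last vowel of the stem is a high vowel (*vemafi*, *him*); -an when the last vowel of the stem is a non-high vowel (*ejza*, *ba*, *koduswem*).
Since the last vowel of *fefi* is /i/ (a high vowel), it takes -iwi, giving *fefiiwi*.
*fagwa*: last vowel = /a/, a non-high vowel → -an → *fagwaan*.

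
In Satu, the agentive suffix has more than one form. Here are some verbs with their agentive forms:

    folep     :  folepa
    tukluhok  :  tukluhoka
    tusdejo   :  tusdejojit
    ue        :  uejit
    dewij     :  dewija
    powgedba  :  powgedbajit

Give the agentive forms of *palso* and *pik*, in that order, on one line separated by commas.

Looking at the final sound of each stem: -a when the stem ends in a consonant (*folep*, *tukluhok*, *dewij*); -jit when the stem ends in a vowel (*tusdejo*, *ue*, *powgedba*).
*palso*: final sound = /o/, a vowel → -jit → *palsojit*.
*pik* — final sound /k/ (a consonant) → -a → *pika*.

palsojit, pika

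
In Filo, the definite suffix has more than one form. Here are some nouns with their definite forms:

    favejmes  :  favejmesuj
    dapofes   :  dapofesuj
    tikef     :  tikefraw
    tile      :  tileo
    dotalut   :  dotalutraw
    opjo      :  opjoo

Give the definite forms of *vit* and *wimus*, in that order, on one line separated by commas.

vitraw, wimusuj

The suffix is conditioned by the final sound: -uj when the stem ends in a sibilant (*favejmes*, *dapofes*); -raw when the stem ends in a non-sibilant consonant (*tikef*, *dotalut*); -o when the stem ends in a vowel (*tile*, *opjo*).
Since the final sound of *vit* is /t/ (a non-sibilant consonant), it takes -raw, giving *vitraw*.
Since the final sound of *wimus* is /s/ (a sibilant), it takes -uj, giving *wimusuj*.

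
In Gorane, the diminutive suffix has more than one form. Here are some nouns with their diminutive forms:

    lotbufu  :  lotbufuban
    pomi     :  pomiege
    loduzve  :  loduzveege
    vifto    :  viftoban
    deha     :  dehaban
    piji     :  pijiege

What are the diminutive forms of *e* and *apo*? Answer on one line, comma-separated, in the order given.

eege, apoban

The suffix is conditioned by the last vowel: -ege when the last vowel of the stem is a front vowel (*pomi*, *loduzve*, *piji*); -ban when the last vowel of the stem is a back vowel (*lotbufu*, *vifto*, *deha*).
Since the last vowel of *e* is /e/ (a front vowel), it takes -ege, giving *eege*.
The last vowel of *apo* is /o/, which is a back vowel, so the suffix is -ban, giving *apoban*.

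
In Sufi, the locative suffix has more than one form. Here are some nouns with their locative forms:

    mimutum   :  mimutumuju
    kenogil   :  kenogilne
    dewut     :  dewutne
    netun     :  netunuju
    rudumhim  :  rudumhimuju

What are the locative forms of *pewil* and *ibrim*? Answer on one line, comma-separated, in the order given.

pewilne, ibrimuju

Looking at the final consonant of each stem: -uju when the stem ends in a nasal (*mimutum*, *netun*, *rudumhim*); -ne when the stem ends in a non-nasal consonant (*kenogil*, *dewut*).
*pewil*: final consonant = /l/, non-nasal → -ne → *pewilne*.
*ibrim*: final consonant = /m/, a nasal → -uju → *ibrimuju*.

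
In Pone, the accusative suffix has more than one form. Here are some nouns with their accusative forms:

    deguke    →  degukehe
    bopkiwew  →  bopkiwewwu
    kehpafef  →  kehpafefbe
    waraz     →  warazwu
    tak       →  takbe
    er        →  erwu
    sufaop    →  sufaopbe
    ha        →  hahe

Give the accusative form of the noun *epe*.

The suffix is conditioned by the final sound: -be when the stem ends in a voiceless consonant (*kehpafef*, *tak*, *sufaop*); -wu when the stem ends in a voiced consonant (*bopkiwew*, *waraz*, *er*); -he when the stem ends in a vowel (*deguke*, *ha*).
*epe*: final sound = /e/, a vowel → -he → *epehe*.

epehe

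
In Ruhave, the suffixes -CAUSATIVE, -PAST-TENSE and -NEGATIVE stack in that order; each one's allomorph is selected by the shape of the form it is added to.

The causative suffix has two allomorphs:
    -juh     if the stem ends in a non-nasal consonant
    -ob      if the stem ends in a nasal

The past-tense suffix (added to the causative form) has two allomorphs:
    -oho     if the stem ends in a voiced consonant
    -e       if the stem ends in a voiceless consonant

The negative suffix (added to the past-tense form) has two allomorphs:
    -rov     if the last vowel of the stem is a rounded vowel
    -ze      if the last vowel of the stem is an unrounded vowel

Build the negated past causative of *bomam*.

bomamobohorov

*bomam* — final consonant /m/ (a nasal) → -ob → *bomamob*.
Since the final consonant of the causative form *bomamob* is /b/ (voiced), it takes -oho, giving *bomamoboho*.
Since the last vowel of the past-tense form *bomamoboho* is /o/ (a rounded vowel), it takes -rov, giving *bomamobohorov*.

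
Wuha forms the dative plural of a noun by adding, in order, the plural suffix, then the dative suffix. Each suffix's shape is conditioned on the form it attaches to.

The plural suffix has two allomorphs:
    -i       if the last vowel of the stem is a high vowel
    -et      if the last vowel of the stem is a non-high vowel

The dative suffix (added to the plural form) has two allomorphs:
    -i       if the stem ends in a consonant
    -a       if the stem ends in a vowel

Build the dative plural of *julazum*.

*julazum* — last vowel /u/ (a high vowel) → -i → *julazumi*.
The plural form *julazumi*: final sound = /i/, a vowel → -a → *julazumia*.

julazumia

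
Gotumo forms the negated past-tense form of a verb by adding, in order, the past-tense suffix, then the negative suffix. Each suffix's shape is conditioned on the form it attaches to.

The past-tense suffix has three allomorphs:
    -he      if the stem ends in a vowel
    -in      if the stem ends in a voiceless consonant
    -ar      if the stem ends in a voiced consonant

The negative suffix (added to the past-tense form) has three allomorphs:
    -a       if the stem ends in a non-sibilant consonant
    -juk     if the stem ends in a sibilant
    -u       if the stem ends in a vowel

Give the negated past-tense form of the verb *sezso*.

sezsoheu

Since the final sound of *sezso* is /o/ (a vowel), it takes -he, giving *sezsohe*.
Since the final sound of the past-tense form *sezsohe* is /e/ (a vowel), it takes -u, giving *sezsoheu*.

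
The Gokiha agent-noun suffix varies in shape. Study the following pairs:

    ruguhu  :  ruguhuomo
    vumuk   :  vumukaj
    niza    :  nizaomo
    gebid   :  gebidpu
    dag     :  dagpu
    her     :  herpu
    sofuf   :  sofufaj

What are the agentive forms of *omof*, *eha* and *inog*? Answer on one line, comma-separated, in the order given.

Looking at the final sound of each stem: -aj when the stem ends in a voiceless consonant (*vumuk*, *sofuf*); -pu when the stem ends in a voiced consonant (*gebid*, *dag*, *her*); -omo when the stem ends in a vowel (*ruguhu*, *niza*).
The final sound of *omof* is /f/, which is a voiceless consonant, so the suffix is -aj, giving *omofaj*.
*eha* — final sound /a/ (a vowel) → -omo → *ehaomo*.
*inog*: final sound = /g/, a voiced consonant → -pu → *inogpu*.

omofaj, ehaomo, inogpu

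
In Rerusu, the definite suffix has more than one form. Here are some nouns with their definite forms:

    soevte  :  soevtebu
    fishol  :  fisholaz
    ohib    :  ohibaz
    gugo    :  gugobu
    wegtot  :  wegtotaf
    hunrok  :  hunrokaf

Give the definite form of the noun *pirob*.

Looking at the final sound of each stem: -af when the stem ends in a voiceless consonant (*wegtot*, *hunrok*); -az when the stem ends in a voiced consonant (*fishol*, *ohib*); -bu when the stem ends in a vowel (*soevte*, *gugo*).
The final sound of *pirob* is /b/, which is a voiced consonant, so the suffix is -az, giving *pirobaz*.

pirobaz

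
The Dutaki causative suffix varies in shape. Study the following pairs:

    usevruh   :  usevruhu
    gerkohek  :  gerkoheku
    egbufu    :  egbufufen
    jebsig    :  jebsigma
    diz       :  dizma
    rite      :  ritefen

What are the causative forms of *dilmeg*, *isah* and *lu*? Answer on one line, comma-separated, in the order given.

dilmegma, isahu, lufen

Looking at the final sound of each stem: -u when the stem ends in a voiceless consonant (*usevruh*, *gerkohek*); -ma when the stem ends in a voiced consonant (*jebsig*, *diz*); -fen when the stem ends in a vowel (*egbufu*, *rite*).
The final sound of *dilmeg* is /g/, which is a voiced consonant, so the suffix is -ma, giving *dilmegma*.
*isah*: final sound = /h/, a voiceless consonant → -u → *isahu*.
*lu* — final sound /u/ (a vowel) → -fen → *lufen*.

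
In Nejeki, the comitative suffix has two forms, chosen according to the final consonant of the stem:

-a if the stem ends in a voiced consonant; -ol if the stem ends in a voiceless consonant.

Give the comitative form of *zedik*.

Since the final consonant of *zedik* is /k/ (voiceless), it takes -ol, giving *zedikol*.

zedikol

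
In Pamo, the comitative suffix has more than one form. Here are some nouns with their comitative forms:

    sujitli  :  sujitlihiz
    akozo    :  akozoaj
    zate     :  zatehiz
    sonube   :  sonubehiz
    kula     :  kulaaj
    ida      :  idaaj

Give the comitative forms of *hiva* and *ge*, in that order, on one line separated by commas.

The pattern is front/back vowel harmony: -hiz when the last vowel of the stem is a front vowel (*sujitli*, *zate*, *sonube*); -aj when the last vowel of the stem is a back vowel (*akozo*, *kula*, *ida*).
*hiva* — last vowel /a/ (a back vowel) → -aj → *hivaaj*.
*ge*: last vowel = /e/, a front vowel → -hiz → *gehiz*.

hivaaj, gehiz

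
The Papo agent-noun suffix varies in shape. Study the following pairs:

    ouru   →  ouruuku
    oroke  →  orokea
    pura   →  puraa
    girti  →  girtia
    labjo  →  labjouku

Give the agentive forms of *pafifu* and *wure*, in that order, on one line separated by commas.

pafifuuku, wurea

Looking at the last vowel of each stem: -uku when the last vowel of the stem is a rounded vowel (*ouru*, *labjo*); -a when the last vowel of the stem is an unrounded vowel (*oroke*, *pura*, *girti*).
The last vowel of *pafifu* is /u/, which is a rounded vowel, so the suffix is -uku, giving *pafifuuku*.
*wure* — last vowel /e/ (an unrounded vowel) → -a → *wurea*.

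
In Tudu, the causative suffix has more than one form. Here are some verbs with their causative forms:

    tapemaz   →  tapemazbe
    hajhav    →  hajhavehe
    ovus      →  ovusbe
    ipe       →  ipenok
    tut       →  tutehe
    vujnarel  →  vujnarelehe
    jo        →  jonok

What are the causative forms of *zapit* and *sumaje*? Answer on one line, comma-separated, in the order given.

Looking at the final sound of each stem: -be when the stem ends in a sibilant (*tapemaz*, *ovus*); -ehe when the stem ends in a non-sibilant consonant (*hajhav*, *tut*, *vujnarel*); -nok when the stem ends in a vowel (*ipe*, *jo*).
*zapit* — final sound /t/ (a non-sibilant consonant) → -ehe → *zapitehe*.
Since the final sound of *sumaje* is /e/ (a vowel), it takes -nok, giving *sumajenok*.

zapitehe, sumajenok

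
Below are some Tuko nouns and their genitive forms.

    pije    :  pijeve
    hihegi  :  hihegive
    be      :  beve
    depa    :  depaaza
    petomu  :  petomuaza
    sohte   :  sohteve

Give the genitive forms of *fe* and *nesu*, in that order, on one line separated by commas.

feve, nesuaza

Looking at the last vowel of each stem: -ve when the last vowel of the stem is a front vowel (*pije*, *hihegi*, *be*, *sohte*); -aza when the last vowel of the stem is a back vowel (*depa*, *petomu*).
*fe*: last vowel = /e/, a front vowel → -ve → *feve*.
*nesu* — last vowel /u/ (a back vowel) → -aza → *nesuaza*.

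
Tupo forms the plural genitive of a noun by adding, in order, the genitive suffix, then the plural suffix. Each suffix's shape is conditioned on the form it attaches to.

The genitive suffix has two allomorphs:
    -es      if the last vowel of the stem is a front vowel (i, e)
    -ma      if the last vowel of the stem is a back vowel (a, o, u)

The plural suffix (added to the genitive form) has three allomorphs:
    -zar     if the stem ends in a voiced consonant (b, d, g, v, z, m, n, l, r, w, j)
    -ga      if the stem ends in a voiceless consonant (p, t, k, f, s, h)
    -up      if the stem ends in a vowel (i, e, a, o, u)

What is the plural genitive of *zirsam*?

zirsammaup

*zirsam* — last vowel /a/ (a back vowel) → -ma → *zirsamma*.
The genitive form *zirsamma*: final sound = /a/, a vowel → -up → *zirsammaup*.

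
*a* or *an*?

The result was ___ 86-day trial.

an

The indefinite article is chosen by the initial *sound* of the following word, not its spelling.
The number *86* is spoken "eighty-…", beginning with /ˈeɪti/ — a vowel sound.
So the article is *an*: The result was an 86-day trial.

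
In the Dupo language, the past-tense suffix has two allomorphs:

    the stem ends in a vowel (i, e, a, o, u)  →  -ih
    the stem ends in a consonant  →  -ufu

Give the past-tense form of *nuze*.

nuzeih

Since the final sound of *nuze* is /e/ (a vowel), it takes -ih, giving *nuzeih*.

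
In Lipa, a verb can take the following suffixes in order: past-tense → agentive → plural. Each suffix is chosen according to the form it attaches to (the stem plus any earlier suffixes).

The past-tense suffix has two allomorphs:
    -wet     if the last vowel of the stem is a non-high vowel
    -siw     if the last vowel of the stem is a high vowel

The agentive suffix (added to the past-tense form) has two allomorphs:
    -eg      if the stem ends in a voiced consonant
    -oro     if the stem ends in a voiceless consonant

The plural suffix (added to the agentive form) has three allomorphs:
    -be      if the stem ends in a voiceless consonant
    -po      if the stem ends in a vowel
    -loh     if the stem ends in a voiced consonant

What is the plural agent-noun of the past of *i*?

The last vowel of *i* is /i/, which is a high vowel, so the past-tense suffix is -siw, giving *isiw*.
The past-tense form *isiw* — final consonant /w/ (voiced) → -eg → *isiweg*.
The agentive form *isiweg* — final sound /g/ (a voiced consonant) → -loh → *isiwegloh*.

isiwegloh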